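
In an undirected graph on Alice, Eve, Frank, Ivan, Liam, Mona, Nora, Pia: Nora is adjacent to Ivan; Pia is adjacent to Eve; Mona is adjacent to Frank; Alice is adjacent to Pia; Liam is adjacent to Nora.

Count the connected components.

From Alice: component {Alice, Eve, Pia}.
From Frank: component {Frank, Mona}.
From Ivan: component {Ivan, Liam, Nora}.
That's 3 components.

3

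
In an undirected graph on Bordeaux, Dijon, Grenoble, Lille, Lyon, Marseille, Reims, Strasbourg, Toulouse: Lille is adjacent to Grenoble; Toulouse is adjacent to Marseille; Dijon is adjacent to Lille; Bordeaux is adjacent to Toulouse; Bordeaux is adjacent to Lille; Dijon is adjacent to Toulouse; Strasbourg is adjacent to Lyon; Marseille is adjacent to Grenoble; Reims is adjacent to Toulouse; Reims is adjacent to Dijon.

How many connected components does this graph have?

2

From Bordeaux: component {Bordeaux, Dijon, Grenoble, Lille, Marseille, Reims, Toulouse}.
From Lyon: component {Lyon, Strasbourg}.
That's 2 components.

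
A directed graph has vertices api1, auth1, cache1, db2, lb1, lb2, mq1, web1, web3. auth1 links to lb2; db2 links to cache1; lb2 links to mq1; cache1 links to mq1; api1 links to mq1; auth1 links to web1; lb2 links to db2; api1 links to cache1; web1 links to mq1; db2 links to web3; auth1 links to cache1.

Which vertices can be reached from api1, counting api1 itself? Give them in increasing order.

api1, cache1, mq1

Start at api1.
Its neighbours: cache1, mq1.
Nothing further is reachable.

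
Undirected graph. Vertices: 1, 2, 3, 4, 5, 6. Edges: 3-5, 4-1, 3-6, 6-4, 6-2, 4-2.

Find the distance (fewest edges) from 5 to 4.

Distance 0: 5.
Distance 1: 3.
Distance 2: 6.
Distance 3: 2, 4 — contains 4.

3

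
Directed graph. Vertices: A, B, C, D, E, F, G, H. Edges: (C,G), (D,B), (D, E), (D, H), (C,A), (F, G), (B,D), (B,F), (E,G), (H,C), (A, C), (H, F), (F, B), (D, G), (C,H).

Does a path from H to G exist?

Explore from H.
Distance 1: reach C, F.
Distance 2: reach A, B, G.
Found G.

Yes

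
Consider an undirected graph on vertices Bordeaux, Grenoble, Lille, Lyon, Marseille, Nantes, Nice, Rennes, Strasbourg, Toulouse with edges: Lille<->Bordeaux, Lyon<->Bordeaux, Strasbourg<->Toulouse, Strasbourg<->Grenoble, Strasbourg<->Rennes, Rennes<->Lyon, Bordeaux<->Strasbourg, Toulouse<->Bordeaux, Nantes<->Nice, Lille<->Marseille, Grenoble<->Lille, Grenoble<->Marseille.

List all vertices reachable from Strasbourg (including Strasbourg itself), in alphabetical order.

Bordeaux, Grenoble, Lille, Lyon, Marseille, Rennes, Strasbourg, Toulouse

Start at Strasbourg.
Its neighbours: Bordeaux, Grenoble, Rennes, Toulouse.
Then their neighbours: Lille, Lyon, Marseille.
Nothing further is reachable.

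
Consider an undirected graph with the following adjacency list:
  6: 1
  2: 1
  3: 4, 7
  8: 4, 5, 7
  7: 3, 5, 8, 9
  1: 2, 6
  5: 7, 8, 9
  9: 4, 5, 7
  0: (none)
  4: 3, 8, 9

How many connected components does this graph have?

From 0: component {0}.
From 1: component {1, 2, 6}.
From 3: component {3, 4, 5, 7, 8, 9}.
That's 3 components.

3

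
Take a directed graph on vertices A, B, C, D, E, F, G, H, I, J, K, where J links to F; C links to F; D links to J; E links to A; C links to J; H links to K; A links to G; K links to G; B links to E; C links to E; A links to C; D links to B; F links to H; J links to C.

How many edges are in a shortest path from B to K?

Distance 0: B.
Distance 1: E.
Distance 2: A.
Distance 3: C, G.
Distance 4: F, J.
Distance 5: H.
Distance 6: K — contains K.

6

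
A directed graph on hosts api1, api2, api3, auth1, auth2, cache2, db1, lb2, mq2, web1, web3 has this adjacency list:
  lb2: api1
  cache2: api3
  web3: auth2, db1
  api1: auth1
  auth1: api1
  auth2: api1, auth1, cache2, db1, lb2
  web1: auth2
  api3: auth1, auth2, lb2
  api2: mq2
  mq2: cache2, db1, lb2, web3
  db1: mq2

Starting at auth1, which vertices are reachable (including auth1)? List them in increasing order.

api1, auth1

Start at auth1.
Its neighbours: api1.
Nothing further is reachable.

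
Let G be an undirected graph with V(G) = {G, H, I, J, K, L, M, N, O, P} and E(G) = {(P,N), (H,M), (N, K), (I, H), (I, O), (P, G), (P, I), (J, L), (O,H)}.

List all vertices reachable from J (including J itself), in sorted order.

Start at J.
Its neighbours: L.
Nothing further is reachable.

J, L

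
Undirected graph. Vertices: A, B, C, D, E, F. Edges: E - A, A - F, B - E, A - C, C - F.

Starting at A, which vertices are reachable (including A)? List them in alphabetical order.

Start at A.
Its neighbours: C, E, F.
Then their neighbours: B.
Nothing further is reachable.

A, B, C, E, F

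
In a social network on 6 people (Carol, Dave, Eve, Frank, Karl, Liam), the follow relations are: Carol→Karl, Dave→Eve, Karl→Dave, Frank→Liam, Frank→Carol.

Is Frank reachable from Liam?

Liam has no outgoing edges, so nothing is reachable from it.

No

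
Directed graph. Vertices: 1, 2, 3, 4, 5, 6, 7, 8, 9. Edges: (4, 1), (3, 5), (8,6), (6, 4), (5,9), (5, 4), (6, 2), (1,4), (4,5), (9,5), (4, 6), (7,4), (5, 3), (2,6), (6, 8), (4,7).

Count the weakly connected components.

1

From 1: component {1, 2, 3, 4, 5, 6, 7, 8, 9}.
That's 1 component.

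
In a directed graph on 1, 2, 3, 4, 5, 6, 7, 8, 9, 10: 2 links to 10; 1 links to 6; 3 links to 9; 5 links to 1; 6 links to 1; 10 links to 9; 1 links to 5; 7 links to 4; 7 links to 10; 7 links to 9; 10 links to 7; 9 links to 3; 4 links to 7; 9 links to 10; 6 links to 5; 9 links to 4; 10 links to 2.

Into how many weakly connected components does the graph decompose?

From 1: component {1, 5, 6}.
From 2: component {2, 3, 4, 7, 9, 10}.
From 8: component {8}.
That's 3 components.

3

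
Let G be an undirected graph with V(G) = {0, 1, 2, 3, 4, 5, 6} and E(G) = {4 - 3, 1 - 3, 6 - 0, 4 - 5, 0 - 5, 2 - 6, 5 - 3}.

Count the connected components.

From 0: component {0, 1, 2, 3, 4, 5, 6}.
That's 1 component.

1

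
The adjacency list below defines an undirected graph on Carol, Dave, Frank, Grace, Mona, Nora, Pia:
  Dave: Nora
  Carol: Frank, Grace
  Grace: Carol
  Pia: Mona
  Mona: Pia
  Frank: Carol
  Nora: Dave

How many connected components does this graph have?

3

From Carol: component {Carol, Frank, Grace}.
From Dave: component {Dave, Nora}.
From Mona: component {Mona, Pia}.
That's 3 components.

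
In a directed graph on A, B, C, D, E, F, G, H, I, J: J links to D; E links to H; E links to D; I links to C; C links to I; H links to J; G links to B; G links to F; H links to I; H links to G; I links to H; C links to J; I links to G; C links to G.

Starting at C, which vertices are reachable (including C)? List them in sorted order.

Start at C.
Its neighbours: G, I, J.
Then their neighbours: B, D, F, H.
Nothing further is reachable.

B, C, D, F, G, H, I, J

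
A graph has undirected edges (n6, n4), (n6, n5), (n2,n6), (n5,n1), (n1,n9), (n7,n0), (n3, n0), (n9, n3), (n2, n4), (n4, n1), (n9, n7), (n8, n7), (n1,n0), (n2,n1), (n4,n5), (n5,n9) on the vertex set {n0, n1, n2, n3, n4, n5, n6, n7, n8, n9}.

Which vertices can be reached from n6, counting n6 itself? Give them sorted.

Start at n6.
Its neighbours: n2, n4, n5.
Then their neighbours: n1, n9.
Then next layer: n0, n3, n7.
Then next layer: n8.
Every vertex is now reached.

n0, n1, n2, n3, n4, n5, n6, n7, n8, n9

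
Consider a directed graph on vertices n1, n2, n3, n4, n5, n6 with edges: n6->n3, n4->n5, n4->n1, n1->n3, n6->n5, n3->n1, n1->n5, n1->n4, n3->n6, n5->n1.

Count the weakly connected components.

From n1: component {n1, n3, n4, n5, n6}.
From n2: component {n2}.
That's 2 components.

2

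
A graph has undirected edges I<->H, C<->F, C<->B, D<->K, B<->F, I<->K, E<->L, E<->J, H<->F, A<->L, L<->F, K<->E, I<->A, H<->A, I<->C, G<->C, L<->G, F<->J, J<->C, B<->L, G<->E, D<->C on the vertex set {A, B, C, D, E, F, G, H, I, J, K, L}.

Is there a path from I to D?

Explore from I.
Distance 1: reach A, C, H, K.
Distance 2: reach B, D, E, F, G, J, L.
Found D.

Yes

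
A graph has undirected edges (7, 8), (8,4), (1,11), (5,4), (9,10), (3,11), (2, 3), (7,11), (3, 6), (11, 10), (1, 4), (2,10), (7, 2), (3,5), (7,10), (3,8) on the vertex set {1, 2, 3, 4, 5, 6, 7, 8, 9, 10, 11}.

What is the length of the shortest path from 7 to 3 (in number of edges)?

2

Distance 0: 7.
Distance 1: 2, 8, 10, 11.
Distance 2: 1, 3, 4, 9 — contains 3.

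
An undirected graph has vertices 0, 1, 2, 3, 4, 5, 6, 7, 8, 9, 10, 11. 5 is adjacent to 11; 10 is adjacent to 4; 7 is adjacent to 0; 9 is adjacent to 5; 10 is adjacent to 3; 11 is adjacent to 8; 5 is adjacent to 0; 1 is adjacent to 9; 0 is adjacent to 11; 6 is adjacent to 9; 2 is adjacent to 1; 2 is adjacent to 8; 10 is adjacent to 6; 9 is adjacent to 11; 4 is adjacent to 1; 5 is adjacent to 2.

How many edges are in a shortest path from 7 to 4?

Distance 0: 7.
Distance 1: 0.
Distance 2: 5, 11.
Distance 3: 2, 8, 9.
Distance 4: 1, 6.
Distance 5: 4, 10 — contains 4.

5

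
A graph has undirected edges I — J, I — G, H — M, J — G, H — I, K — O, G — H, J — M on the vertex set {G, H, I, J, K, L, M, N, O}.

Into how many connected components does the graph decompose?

4

From G: component {G, H, I, J, M}.
From K: component {K, O}.
From L: component {L}.
From N: component {N}.
That's 4 components.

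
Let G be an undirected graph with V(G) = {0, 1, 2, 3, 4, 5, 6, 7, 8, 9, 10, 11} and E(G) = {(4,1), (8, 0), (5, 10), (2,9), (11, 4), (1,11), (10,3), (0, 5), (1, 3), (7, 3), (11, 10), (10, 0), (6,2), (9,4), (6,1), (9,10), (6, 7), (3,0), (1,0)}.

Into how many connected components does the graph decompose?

1

From 0: component {0, 1, 2, 3, 4, 5, 6, 7, 8, 9, 10, 11}.
That's 1 component.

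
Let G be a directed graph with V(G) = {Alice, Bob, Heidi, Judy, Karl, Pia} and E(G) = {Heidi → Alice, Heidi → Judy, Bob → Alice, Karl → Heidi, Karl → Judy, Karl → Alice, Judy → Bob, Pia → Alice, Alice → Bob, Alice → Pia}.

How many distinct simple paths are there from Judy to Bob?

Judy→Bob

1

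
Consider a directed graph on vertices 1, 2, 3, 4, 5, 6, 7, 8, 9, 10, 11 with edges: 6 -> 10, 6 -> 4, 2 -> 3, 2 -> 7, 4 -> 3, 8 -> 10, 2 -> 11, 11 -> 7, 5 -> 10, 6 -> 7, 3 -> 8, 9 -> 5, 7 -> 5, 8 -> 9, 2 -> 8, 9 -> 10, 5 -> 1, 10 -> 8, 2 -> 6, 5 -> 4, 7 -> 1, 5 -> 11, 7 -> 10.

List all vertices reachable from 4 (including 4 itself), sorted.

Start at 4.
Its neighbours: 3.
Then their neighbours: 8.
Then next layer: 9, 10.
Then next layer: 5.
Then next layer: 1, 11.
Then next layer: 7.
Nothing further is reachable.

1, 3, 4, 5, 7, 8, 9, 10, 11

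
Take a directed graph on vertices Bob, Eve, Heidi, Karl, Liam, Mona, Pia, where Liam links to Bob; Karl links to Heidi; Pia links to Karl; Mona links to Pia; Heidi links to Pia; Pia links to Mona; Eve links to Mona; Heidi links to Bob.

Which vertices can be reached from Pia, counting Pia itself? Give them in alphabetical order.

Start at Pia.
Its neighbours: Karl, Mona.
Then their neighbours: Heidi.
Then next layer: Bob.
Nothing further is reachable.

Bob, Heidi, Karl, Mona, Pia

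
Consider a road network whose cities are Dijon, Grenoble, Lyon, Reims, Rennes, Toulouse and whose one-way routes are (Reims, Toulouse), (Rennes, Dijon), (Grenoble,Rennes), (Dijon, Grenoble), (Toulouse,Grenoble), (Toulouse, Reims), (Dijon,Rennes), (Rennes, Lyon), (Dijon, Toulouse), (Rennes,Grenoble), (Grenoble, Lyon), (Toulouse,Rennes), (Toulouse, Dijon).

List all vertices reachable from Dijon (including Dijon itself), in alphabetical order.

Start at Dijon.
Its neighbours: Grenoble, Rennes, Toulouse.
Then their neighbours: Lyon, Reims.
Every vertex is now reached.

Dijon, Grenoble, Lyon, Reims, Rennes, Toulouse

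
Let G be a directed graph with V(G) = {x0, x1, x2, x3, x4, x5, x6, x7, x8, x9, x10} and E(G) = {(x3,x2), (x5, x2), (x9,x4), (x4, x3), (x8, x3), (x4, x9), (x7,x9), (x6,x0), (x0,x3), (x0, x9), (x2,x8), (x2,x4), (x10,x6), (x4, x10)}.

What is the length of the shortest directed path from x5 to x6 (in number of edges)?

4

Distance 0: x5.
Distance 1: x2.
Distance 2: x4, x8.
Distance 3: x3, x9, x10.
Distance 4: x6 — contains x6.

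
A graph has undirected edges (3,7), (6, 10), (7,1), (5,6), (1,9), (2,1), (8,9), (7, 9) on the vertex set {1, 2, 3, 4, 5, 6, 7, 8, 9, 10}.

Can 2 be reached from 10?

Explore from 10.
Distance 1: reach 6.
Distance 2: reach 5.
The search is exhausted without reaching 2; it lies in a different component.

No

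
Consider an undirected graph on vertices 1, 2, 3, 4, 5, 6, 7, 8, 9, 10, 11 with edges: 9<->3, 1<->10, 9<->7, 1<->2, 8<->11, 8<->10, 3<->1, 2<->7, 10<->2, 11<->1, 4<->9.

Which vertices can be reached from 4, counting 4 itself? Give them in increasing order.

Start at 4.
Its neighbours: 9.
Then their neighbours: 3, 7.
Then next layer: 1, 2.
Then next layer: 10, 11.
Then next layer: 8.
Nothing further is reachable.

1, 2, 3, 4, 7, 8, 9, 10, 11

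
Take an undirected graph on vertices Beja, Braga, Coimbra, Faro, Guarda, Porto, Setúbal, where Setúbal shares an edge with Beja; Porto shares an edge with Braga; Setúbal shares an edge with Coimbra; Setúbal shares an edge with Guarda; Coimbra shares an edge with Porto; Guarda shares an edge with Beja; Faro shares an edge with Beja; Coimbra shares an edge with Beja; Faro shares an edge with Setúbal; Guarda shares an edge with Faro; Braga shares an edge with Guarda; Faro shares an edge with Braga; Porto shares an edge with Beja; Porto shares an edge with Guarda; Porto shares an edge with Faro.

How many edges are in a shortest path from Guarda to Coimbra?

Distance 0: Guarda.
Distance 1: Beja, Braga, Faro, Porto, Setúbal.
Distance 2: Coimbra — contains Coimbra.

2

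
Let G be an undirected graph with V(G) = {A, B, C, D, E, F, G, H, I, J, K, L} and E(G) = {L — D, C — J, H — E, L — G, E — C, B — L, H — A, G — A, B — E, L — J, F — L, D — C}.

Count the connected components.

From A: component {A, B, C, D, E, F, G, H, J, L}.
From I: component {I}.
From K: component {K}.
That's 3 components.

3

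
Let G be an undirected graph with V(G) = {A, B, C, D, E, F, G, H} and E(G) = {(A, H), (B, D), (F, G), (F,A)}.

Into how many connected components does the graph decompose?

From A: component {A, F, G, H}.
From B: component {B, D}.
From C: component {C}.
From E: component {E}.
That's 4 components.

4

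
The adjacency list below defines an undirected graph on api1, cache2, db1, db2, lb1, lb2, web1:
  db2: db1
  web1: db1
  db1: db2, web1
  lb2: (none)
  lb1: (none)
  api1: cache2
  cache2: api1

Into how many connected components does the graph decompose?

4

From api1: component {api1, cache2}.
From db1: component {db1, db2, web1}.
From lb1: component {lb1}.
From lb2: component {lb2}.
That's 4 components.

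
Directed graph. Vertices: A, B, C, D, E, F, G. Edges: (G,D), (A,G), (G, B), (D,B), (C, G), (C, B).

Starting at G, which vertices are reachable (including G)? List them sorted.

Start at G.
Its neighbours: B, D.
Nothing further is reachable.

B, D, G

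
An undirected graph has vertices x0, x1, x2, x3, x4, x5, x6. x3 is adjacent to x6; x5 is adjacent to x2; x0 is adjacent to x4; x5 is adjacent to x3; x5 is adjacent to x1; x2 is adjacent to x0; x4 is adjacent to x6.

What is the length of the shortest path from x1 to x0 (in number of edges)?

3

Distance 0: x1.
Distance 1: x5.
Distance 2: x2, x3.
Distance 3: x0, x6 — contains x0.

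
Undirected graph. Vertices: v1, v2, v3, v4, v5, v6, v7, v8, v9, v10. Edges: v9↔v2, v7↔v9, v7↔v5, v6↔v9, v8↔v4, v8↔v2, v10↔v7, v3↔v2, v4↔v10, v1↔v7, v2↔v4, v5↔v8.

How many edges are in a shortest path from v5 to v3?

3

Distance 0: v5.
Distance 1: v7, v8.
Distance 2: v1, v2, v4, v9, v10.
Distance 3: v3, v6 — contains v3.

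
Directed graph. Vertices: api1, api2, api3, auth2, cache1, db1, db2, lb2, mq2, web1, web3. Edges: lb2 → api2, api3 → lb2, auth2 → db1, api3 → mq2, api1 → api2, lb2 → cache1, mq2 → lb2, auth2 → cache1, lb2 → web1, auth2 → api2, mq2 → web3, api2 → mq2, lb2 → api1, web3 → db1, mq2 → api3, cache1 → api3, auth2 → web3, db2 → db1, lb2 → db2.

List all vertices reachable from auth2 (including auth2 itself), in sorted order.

Start at auth2.
Its neighbours: api2, cache1, db1, web3.
Then their neighbours: api3, mq2.
Then next layer: lb2.
Then next layer: api1, db2, web1.
Every vertex is now reached.

api1, api2, api3, auth2, cache1, db1, db2, lb2, mq2, web1, web3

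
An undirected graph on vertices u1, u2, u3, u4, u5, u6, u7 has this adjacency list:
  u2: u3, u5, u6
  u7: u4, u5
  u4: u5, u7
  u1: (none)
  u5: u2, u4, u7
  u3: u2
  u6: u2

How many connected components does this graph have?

From u1: component {u1}.
From u2: component {u2, u3, u4, u5, u6, u7}.
That's 2 components.

2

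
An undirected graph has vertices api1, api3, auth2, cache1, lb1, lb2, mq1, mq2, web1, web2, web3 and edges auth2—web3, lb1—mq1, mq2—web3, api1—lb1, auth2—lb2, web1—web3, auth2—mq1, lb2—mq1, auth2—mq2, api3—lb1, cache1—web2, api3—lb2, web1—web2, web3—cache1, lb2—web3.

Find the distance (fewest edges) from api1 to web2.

Distance 0: api1.
Distance 1: lb1.
Distance 2: api3, mq1.
Distance 3: auth2, lb2.
Distance 4: mq2, web3.
Distance 5: cache1, web1.
Distance 6: web2 — contains web2.

6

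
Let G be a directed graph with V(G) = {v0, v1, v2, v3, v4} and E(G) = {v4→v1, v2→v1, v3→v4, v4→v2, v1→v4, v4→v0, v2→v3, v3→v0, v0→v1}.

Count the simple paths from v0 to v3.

1

v0→v1→v4→v2→v3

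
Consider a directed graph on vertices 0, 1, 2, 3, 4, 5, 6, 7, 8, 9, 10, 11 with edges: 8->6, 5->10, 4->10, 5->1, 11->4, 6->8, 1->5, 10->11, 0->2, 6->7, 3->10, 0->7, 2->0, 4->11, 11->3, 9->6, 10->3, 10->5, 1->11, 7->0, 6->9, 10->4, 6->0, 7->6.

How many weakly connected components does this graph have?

2

From 0: component {0, 2, 6, 7, 8, 9}.
From 1: component {1, 3, 4, 5, 10, 11}.
That's 2 components.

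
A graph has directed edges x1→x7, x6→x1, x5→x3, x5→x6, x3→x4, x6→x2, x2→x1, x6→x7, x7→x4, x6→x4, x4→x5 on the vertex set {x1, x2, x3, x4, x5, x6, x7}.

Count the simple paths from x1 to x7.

1

x1→x7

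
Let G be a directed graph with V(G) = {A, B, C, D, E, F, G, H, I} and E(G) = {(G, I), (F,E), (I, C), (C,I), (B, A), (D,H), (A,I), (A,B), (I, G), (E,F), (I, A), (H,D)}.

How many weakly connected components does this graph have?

3

From A: component {A, B, C, G, I}.
From D: component {D, H}.
From E: component {E, F}.
That's 3 components.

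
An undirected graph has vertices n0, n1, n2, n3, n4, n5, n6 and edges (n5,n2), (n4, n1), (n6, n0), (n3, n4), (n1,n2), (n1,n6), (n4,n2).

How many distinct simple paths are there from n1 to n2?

2

n1–n2
n1–n4–n2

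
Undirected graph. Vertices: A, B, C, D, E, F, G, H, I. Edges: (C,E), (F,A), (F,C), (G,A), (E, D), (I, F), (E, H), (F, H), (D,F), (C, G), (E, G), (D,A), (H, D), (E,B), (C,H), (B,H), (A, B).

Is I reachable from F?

Explore from F.
Distance 1: reach A, C, D, H, I.
Found I.

Yes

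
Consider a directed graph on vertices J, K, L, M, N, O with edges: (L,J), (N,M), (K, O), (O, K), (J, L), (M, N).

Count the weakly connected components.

From J: component {J, L}.
From K: component {K, O}.
From M: component {M, N}.
That's 3 components.

3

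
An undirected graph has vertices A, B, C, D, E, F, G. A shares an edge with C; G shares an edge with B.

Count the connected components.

From A: component {A, C}.
From B: component {B, G}.
From D: component {D}.
From E: component {E}.
From F: component {F}.
That's 5 components.

5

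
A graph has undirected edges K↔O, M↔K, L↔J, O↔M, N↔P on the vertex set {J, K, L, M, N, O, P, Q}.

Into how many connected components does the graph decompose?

4

From J: component {J, L}.
From K: component {K, M, O}.
From N: component {N, P}.
From Q: component {Q}.
That's 4 components.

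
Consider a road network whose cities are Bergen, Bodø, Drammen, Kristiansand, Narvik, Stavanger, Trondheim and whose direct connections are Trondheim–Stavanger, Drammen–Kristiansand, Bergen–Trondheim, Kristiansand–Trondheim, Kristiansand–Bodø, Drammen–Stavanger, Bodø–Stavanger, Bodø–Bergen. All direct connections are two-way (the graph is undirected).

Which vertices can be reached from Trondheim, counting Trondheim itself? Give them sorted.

Start at Trondheim.
Its neighbours: Bergen, Kristiansand, Stavanger.
Then their neighbours: Bodø, Drammen.
Nothing further is reachable.

Bergen, Bodø, Drammen, Kristiansand, Stavanger, Trondheim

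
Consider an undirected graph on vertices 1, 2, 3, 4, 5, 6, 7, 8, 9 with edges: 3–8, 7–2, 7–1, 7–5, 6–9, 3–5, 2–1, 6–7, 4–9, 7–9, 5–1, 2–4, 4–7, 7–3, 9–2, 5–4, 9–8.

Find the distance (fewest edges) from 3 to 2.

2

Distance 0: 3.
Distance 1: 5, 7, 8.
Distance 2: 1, 2, 4, 6, 9 — contains 2.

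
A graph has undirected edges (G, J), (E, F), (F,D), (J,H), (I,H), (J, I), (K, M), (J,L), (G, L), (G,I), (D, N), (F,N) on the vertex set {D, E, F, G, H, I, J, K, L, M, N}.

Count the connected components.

3

From D: component {D, E, F, N}.
From G: component {G, H, I, J, L}.
From K: component {K, M}.
That's 3 components.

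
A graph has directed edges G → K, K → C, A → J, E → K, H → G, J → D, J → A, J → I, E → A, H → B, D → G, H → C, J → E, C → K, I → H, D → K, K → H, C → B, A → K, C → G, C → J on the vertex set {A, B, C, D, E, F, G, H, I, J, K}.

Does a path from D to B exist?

Yes

Explore from D.
Distance 1: reach G, K.
Distance 2: reach C, H.
Distance 3: reach B, J.
Found B.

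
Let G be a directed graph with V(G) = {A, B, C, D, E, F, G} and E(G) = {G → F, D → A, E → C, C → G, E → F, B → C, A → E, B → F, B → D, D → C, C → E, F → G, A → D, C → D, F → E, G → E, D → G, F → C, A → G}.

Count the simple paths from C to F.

8

C→D→A→E→F
C→D→A→G→E→F
C→D→A→G→F
C→D→G→E→F
C→D→G→F
C→E→F
C→G→E→F
C→G→F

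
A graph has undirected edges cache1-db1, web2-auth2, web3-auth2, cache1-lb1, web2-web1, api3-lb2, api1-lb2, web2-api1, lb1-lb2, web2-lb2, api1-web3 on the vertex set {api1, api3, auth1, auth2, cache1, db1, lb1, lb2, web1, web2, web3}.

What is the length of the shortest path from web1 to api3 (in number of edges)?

Distance 0: web1.
Distance 1: web2.
Distance 2: api1, auth2, lb2.
Distance 3: api3, lb1, web3 — contains api3.

3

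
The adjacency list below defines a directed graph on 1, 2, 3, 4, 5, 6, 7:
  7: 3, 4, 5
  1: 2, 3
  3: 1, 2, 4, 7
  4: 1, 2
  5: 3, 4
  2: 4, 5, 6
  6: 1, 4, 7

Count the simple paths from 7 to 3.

7→3
7→4→1→2→5→3
7→4→1→3
7→4→2→5→3
7→4→2→6→1→3
7→5→3
7→5→4→1→3
7→5→4→2→6→1→3

8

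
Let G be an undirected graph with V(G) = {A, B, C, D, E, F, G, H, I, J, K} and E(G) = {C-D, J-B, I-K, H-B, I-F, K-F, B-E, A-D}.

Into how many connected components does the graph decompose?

From A: component {A, C, D}.
From B: component {B, E, H, J}.
From F: component {F, I, K}.
From G: component {G}.
That's 4 components.

4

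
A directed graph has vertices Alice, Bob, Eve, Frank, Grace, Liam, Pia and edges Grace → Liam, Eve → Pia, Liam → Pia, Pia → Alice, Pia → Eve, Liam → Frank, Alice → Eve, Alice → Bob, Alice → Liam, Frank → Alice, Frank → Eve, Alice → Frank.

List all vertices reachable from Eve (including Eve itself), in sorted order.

Alice, Bob, Eve, Frank, Liam, Pia

Start at Eve.
Its neighbours: Pia.
Then their neighbours: Alice.
Then next layer: Bob, Frank, Liam.
Nothing further is reachable.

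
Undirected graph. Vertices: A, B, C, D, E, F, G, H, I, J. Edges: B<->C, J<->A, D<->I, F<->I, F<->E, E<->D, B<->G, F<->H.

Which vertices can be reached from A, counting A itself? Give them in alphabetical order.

Start at A.
Its neighbours: J.
Nothing further is reachable.

A, J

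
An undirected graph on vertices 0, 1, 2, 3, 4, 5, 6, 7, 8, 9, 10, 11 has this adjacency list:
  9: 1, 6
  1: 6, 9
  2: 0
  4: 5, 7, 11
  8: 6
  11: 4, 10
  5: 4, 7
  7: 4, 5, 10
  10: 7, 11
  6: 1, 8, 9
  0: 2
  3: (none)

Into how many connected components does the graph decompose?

From 0: component {0, 2}.
From 1: component {1, 6, 8, 9}.
From 3: component {3}.
From 4: component {4, 5, 7, 10, 11}.
That's 4 components.

4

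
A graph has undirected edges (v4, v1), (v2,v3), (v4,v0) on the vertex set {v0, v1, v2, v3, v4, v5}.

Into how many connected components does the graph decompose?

3

From v0: component {v0, v1, v4}.
From v2: component {v2, v3}.
From v5: component {v5}.
That's 3 components.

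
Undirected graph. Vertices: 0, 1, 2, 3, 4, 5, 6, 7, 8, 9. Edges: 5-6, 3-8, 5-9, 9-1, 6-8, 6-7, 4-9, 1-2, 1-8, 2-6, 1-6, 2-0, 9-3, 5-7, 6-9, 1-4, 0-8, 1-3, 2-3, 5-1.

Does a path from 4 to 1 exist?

Explore from 4.
Distance 1: reach 1, 9.
Found 1.

Yes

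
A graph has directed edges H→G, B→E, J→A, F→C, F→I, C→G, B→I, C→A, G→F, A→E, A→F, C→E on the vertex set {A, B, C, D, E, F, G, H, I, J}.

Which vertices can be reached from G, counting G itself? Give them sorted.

A, C, E, F, G, I

Start at G.
Its neighbours: F.
Then their neighbours: C, I.
Then next layer: A, E.
Nothing further is reachable.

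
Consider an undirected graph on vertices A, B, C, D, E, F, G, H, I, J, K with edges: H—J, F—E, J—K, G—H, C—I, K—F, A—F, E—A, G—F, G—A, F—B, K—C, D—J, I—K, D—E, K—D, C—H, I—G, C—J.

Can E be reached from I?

Yes

Explore from I.
Distance 1: reach C, G, K.
Distance 2: reach A, D, F, H, J.
Distance 3: reach B, E.
Found E.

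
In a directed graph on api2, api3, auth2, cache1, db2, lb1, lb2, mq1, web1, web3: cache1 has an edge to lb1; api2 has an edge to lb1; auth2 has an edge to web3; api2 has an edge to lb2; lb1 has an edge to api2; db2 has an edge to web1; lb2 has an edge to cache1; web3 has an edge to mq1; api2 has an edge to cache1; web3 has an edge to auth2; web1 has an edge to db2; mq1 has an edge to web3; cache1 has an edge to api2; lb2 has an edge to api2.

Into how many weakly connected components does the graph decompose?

4

From api2: component {api2, cache1, lb1, lb2}.
From api3: component {api3}.
From auth2: component {auth2, mq1, web3}.
From db2: component {db2, web1}.
That's 4 components.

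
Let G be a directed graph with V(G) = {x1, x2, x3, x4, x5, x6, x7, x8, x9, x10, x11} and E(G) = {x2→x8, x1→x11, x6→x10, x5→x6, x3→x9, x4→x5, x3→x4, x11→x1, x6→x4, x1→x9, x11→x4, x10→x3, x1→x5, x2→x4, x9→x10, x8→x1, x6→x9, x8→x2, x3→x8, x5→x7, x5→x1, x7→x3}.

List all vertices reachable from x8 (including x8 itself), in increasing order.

Start at x8.
Its neighbours: x1, x2.
Then their neighbours: x4, x5, x9, x11.
Then next layer: x6, x7, x10.
Then next layer: x3.
Every vertex is now reached.

x1, x2, x3, x4, x5, x6, x7, x8, x9, x10, x11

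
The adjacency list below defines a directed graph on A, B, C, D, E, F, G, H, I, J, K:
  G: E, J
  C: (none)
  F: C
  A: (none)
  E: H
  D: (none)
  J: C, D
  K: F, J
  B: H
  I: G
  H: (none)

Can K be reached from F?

No

Explore from F.
Distance 1: reach C.
The search from F is exhausted; no directed path reaches K.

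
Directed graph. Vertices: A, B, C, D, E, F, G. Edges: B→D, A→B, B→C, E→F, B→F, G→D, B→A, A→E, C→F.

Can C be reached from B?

Yes

Explore from B.
Distance 1: reach A, C, D, F.
Found C.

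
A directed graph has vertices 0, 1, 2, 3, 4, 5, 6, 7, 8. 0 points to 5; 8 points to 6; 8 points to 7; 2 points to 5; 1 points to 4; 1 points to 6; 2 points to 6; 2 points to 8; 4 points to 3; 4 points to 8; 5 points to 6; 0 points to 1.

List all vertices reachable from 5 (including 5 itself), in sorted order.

5, 6

Start at 5.
Its neighbours: 6.
Nothing further is reachable.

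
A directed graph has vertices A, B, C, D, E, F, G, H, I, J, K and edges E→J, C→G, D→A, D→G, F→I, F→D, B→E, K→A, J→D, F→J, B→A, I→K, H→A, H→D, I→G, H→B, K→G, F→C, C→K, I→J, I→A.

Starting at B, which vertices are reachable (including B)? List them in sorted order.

A, B, D, E, G, J

Start at B.
Its neighbours: A, E.
Then their neighbours: J.
Then next layer: D.
Then next layer: G.
Nothing further is reachable.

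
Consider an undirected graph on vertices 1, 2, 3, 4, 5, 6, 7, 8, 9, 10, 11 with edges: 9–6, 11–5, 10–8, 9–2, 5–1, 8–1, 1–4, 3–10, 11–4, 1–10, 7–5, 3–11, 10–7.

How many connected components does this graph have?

2

From 1: component {1, 3, 4, 5, 7, 8, 10, 11}.
From 2: component {2, 6, 9}.
That's 2 components.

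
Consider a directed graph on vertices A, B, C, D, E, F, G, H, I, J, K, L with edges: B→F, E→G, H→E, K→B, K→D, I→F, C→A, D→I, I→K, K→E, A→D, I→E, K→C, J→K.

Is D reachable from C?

Explore from C.
Distance 1: reach A.
Distance 2: reach D.
Found D.

Yes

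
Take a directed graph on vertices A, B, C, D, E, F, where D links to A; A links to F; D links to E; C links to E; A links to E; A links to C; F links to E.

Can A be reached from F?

No

Explore from F.
Distance 1: reach E.
The search from F is exhausted; no directed path reaches A.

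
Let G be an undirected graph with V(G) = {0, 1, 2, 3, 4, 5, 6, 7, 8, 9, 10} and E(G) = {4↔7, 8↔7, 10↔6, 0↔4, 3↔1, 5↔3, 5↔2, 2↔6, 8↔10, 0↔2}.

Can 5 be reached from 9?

9 has no edges, so nothing is reachable from it.

No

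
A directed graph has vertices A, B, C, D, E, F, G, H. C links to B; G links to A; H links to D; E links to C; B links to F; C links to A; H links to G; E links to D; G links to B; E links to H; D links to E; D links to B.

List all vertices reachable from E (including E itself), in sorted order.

A, B, C, D, E, F, G, H

Start at E.
Its neighbours: C, D, H.
Then their neighbours: A, B, G.
Then next layer: F.
Every vertex is now reached.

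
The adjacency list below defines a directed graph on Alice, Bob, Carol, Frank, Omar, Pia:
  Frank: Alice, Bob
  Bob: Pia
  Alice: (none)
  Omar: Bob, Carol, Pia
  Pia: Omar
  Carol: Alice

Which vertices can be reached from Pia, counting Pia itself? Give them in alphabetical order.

Start at Pia.
Its neighbours: Omar.
Then their neighbours: Bob, Carol.
Then next layer: Alice.
Nothing further is reachable.

Alice, Bob, Carol, Omar, Pia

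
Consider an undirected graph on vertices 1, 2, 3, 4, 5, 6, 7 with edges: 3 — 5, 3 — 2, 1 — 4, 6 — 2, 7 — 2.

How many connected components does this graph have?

2

From 1: component {1, 4}.
From 2: component {2, 3, 5, 6, 7}.
That's 2 components.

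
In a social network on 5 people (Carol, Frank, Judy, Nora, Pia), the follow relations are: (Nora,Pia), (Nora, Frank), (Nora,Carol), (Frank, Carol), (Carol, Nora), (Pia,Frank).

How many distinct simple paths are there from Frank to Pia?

Frank→Carol→Nora→Pia

1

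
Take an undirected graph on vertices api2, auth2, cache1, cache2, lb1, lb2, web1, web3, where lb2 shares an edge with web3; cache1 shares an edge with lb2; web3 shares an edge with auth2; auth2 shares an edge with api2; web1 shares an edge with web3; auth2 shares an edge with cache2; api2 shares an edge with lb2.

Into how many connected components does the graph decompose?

2

From api2: component {api2, auth2, cache1, cache2, lb2, web1, web3}.
From lb1: component {lb1}.
That's 2 components.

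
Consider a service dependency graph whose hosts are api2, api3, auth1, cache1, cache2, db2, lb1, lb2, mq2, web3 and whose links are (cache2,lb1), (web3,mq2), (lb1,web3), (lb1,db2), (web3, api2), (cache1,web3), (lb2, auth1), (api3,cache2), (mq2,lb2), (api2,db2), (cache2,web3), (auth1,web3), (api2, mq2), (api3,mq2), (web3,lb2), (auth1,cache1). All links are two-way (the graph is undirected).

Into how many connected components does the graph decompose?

From api2: component {api2, api3, auth1, cache1, cache2, db2, lb1, lb2, mq2, web3}.
That's 1 component.

1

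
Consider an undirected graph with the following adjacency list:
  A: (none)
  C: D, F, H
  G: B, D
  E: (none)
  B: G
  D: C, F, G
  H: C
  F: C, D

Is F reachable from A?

No

A has no edges, so nothing is reachable from it.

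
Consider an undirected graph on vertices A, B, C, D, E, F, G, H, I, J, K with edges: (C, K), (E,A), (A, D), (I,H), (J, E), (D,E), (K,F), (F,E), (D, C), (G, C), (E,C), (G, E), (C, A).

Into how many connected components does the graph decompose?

3

From A: component {A, C, D, E, F, G, J, K}.
From B: component {B}.
From H: component {H, I}.
That's 3 components.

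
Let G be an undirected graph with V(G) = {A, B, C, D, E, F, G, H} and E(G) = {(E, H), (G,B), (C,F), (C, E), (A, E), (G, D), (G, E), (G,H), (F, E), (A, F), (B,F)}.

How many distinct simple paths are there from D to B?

7

D–G–B
D–G–E–A–F–B
D–G–E–C–F–B
D–G–E–F–B
D–G–H–E–A–F–B
D–G–H–E–C–F–B
D–G–H–E–F–B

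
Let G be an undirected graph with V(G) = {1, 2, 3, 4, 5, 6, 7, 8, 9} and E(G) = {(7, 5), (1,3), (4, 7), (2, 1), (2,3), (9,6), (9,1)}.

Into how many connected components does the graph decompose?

3

From 1: component {1, 2, 3, 6, 9}.
From 4: component {4, 5, 7}.
From 8: component {8}.
That's 3 components.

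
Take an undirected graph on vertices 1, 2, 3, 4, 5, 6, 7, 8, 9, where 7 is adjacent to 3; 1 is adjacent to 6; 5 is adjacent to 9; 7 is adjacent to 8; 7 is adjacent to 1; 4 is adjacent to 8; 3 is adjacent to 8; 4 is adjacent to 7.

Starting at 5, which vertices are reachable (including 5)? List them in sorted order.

5, 9

Start at 5.
Its neighbours: 9.
Nothing further is reachable.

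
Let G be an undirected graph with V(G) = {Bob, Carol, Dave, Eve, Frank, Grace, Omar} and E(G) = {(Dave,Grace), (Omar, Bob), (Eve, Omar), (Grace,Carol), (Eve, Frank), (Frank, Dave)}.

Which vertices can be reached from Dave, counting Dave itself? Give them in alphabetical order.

Start at Dave.
Its neighbours: Frank, Grace.
Then their neighbours: Carol, Eve.
Then next layer: Omar.
Then next layer: Bob.
Every vertex is now reached.

Bob, Carol, Dave, Eve, Frank, Grace, Omar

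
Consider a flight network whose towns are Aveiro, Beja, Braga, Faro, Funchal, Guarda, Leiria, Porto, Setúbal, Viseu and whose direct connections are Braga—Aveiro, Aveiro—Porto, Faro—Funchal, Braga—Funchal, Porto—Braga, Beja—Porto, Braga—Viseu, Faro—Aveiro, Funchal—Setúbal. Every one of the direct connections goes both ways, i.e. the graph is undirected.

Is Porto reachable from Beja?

Yes

Explore from Beja.
Distance 1: reach Porto.
Found Porto.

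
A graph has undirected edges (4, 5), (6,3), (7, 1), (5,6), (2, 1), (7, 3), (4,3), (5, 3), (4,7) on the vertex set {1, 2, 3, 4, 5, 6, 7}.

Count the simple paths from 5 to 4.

5–3–4
5–3–7–4
5–4
5–6–3–4
5–6–3–7–4

5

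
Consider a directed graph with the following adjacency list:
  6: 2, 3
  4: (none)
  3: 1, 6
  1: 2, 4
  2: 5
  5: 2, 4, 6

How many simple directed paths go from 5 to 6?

5→6

1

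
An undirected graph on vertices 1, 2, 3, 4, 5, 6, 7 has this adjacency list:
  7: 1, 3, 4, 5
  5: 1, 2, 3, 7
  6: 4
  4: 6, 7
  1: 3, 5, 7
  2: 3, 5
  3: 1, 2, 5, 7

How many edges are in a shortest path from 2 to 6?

4

Distance 0: 2.
Distance 1: 3, 5.
Distance 2: 1, 7.
Distance 3: 4.
Distance 4: 6 — contains 6.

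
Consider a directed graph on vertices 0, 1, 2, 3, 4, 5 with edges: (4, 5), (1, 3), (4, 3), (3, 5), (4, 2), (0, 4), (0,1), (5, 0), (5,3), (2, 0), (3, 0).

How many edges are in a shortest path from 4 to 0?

2

Distance 0: 4.
Distance 1: 2, 3, 5.
Distance 2: 0 — contains 0.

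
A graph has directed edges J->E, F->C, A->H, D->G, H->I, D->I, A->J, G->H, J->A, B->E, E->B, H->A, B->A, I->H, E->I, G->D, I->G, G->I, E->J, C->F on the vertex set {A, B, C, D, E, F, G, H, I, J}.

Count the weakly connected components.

From A: component {A, B, D, E, G, H, I, J}.
From C: component {C, F}.
That's 2 components.

2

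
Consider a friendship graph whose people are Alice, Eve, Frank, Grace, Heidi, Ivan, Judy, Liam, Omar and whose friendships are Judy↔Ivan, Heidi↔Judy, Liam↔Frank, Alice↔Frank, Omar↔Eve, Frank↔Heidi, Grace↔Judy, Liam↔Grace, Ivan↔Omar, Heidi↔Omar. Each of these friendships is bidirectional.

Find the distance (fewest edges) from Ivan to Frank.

3

Distance 0: Ivan.
Distance 1: Judy, Omar.
Distance 2: Eve, Grace, Heidi.
Distance 3: Frank, Liam — contains Frank.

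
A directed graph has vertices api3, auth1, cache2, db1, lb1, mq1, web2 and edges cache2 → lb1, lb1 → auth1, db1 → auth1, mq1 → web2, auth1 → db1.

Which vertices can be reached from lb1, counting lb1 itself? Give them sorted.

auth1, db1, lb1

Start at lb1.
Its neighbours: auth1.
Then their neighbours: db1.
Nothing further is reachable.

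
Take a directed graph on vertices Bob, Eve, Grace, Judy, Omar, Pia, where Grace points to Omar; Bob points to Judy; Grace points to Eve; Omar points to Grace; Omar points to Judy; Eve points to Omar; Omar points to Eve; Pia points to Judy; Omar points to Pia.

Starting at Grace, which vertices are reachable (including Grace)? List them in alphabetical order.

Start at Grace.
Its neighbours: Eve, Omar.
Then their neighbours: Judy, Pia.
Nothing further is reachable.

Eve, Grace, Judy, Omar, Pia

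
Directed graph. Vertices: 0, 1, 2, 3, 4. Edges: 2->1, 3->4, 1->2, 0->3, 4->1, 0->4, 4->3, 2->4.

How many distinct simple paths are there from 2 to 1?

2

2→1
2→4→1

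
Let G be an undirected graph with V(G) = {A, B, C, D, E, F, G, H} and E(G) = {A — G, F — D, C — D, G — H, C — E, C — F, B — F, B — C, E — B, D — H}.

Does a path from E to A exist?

Explore from E.
Distance 1: reach B, C.
Distance 2: reach D, F.
Distance 3: reach H.
Distance 4: reach G.
Distance 5: reach A.
Found A.

Yes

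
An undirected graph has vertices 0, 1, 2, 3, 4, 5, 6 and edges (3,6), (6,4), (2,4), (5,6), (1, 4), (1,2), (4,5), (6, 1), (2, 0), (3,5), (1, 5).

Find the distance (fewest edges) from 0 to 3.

4

Distance 0: 0.
Distance 1: 2.
Distance 2: 1, 4.
Distance 3: 5, 6.
Distance 4: 3 — contains 3.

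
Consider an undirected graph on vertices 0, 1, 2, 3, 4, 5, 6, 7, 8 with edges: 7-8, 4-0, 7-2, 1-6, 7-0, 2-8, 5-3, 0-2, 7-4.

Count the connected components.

3

From 0: component {0, 2, 4, 7, 8}.
From 1: component {1, 6}.
From 3: component {3, 5}.
That's 3 components.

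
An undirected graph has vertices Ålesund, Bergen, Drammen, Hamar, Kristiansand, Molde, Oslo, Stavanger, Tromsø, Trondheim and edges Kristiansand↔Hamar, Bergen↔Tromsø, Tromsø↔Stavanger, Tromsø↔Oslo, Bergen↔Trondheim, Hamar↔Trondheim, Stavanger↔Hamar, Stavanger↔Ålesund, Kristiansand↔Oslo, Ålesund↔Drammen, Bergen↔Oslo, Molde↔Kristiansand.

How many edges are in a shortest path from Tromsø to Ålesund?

Distance 0: Tromsø.
Distance 1: Bergen, Oslo, Stavanger.
Distance 2: Ålesund, Hamar, Kristiansand, Trondheim — contains Ålesund.

2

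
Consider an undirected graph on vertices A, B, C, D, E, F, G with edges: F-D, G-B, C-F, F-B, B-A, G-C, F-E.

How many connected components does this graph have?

1

From A: component {A, B, C, D, E, F, G}.
That's 1 component.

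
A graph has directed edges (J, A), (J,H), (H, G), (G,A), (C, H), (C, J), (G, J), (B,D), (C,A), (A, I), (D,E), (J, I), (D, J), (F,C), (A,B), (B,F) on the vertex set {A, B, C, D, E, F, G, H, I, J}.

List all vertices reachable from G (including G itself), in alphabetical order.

Start at G.
Its neighbours: A, J.
Then their neighbours: B, H, I.
Then next layer: D, F.
Then next layer: C, E.
Every vertex is now reached.

A, B, C, D, E, F, G, H, I, J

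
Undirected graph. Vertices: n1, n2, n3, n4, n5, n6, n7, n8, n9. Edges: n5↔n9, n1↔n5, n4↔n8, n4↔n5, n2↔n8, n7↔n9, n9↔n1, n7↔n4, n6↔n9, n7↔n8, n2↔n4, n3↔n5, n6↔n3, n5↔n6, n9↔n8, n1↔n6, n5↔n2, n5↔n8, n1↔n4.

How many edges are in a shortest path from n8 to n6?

Distance 0: n8.
Distance 1: n2, n4, n5, n7, n9.
Distance 2: n1, n3, n6 — contains n6.

2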